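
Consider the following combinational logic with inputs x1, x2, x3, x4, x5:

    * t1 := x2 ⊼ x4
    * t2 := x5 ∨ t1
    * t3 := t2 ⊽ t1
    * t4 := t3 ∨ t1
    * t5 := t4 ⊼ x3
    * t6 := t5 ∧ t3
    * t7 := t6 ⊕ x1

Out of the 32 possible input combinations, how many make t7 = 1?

t7 = t6 ⊕ x1 must be 1, so t6 and x1 differ.
Enumerating the 32 input combinations, 16 give t7 = 1 and 16 give t7 = 0.

16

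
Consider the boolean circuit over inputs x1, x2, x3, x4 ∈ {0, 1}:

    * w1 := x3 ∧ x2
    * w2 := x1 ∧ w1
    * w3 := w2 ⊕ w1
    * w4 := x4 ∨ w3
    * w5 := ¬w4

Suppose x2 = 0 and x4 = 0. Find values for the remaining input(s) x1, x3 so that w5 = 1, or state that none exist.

x1=1, x3=0

Check with x2 = 0 and x4 = 0 and x1=1, x3=0:
w1 = x3 ∧ x2 = 0 ∧ 0 = 0
w2 = x1 ∧ w1 = 1 ∧ 0 = 0
w3 = w2 ⊕ w1 = 0 ⊕ 0 = 0
w4 = x4 ∨ w3 = 0 ∨ 0 = 0
w5 = ¬w4 = ¬0 = 1
So w5 = 1.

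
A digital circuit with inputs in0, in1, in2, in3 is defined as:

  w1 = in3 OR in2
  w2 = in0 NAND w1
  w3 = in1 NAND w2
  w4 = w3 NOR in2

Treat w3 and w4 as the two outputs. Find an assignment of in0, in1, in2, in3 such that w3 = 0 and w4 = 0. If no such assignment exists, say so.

in0=0, in1=1, in2=1, in3=1

Check with in0=0, in1=1, in2=1, in3=1:
w1 = in3 OR in2 = 1 OR 1 = 1
w2 = in0 NAND w1 = 0 NAND 1 = 1
w3 = in1 NAND w2 = 1 NAND 1 = 0
w4 = w3 NOR in2 = 0 NOR 1 = 0
So w3 = 0 and w4 = 0.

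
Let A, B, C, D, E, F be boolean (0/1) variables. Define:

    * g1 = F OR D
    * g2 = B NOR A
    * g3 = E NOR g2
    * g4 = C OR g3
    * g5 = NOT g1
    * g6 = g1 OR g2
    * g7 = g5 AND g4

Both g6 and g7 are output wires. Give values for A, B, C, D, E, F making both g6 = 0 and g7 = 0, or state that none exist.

Check with A=1 B=0 C=0 D=0 E=1 F=0:
g1 = F OR D = 0 OR 0 = 0
g2 = B NOR A = 0 NOR 1 = 0
g3 = E NOR g2 = 1 NOR 0 = 0
g4 = C OR g3 = 0 OR 0 = 0
g5 = NOT g1 = NOT 0 = 1
g6 = g1 OR g2 = 0 OR 0 = 0
g7 = g5 AND g4 = 1 AND 0 = 0
So g6 = 0 and g7 = 0.

A=1 B=0 C=0 D=0 E=1 F=0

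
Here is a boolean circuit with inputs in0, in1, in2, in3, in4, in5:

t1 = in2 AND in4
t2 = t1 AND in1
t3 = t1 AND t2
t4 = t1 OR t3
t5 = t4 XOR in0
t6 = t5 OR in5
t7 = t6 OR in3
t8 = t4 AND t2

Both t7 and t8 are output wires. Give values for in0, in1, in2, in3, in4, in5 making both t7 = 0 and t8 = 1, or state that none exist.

Check with in0=1 in1=1 in2=1 in3=0 in4=1 in5=0:
t1 = in2 AND in4 = 1 AND 1 = 1
t2 = t1 AND in1 = 1 AND 1 = 1
t3 = t1 AND t2 = 1 AND 1 = 1
t4 = t1 OR t3 = 1 OR 1 = 1
t5 = t4 XOR in0 = 1 XOR 1 = 0
t6 = t5 OR in5 = 0 OR 0 = 0
t7 = t6 OR in3 = 0 OR 0 = 0
t8 = t4 AND t2 = 1 AND 1 = 1
So t7 = 0 and t8 = 1.

in0=1 in1=1 in2=1 in3=0 in4=1 in5=0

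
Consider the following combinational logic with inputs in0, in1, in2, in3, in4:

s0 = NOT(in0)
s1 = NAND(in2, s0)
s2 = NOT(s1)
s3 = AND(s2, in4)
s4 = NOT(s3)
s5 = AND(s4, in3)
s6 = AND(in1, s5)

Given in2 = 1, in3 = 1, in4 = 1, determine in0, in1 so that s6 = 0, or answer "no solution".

s6 = AND(in1, s5) must be 0, so at least one of in1, s5 is 0.
Check with in2 = 1, in3 = 1, in4 = 1 and in0=0, in1=0:
s0 = NOT(in0) = NOT 0 = 1
s1 = NAND(in2, s0) = NAND(1, 1) = 0
s2 = NOT(s1) = NOT 0 = 1
s3 = AND(s2, in4) = AND(1, 1) = 1
s4 = NOT(s3) = NOT 1 = 0
s5 = AND(s4, in3) = AND(0, 1) = 0
s6 = AND(in1, s5) = AND(0, 0) = 0
So s6 = 0.

in0=0, in1=0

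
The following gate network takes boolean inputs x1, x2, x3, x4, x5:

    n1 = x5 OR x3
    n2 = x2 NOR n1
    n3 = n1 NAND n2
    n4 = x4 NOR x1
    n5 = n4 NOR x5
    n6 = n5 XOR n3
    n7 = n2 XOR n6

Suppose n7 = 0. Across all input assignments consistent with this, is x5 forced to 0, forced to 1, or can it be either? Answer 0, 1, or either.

0

n7 = n2 XOR n6 must be 0, so n2 and n6 are equal.
Every assignment with n7 = 0 has x5 = 0; there are 10 such assignment(s).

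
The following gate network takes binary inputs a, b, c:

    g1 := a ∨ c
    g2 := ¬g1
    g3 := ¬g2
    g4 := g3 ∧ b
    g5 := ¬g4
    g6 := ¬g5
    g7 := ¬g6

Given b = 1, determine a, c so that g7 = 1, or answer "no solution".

a=0, c=0

Check with b = 1 and a=0, c=0:
g1 = a ∨ c = 0 ∨ 0 = 0
g2 = ¬g1 = ¬0 = 1
g3 = ¬g2 = ¬1 = 0
g4 = g3 ∧ b = 0 ∧ 1 = 0
g5 = ¬g4 = ¬0 = 1
g6 = ¬g5 = ¬1 = 0
g7 = ¬g6 = ¬0 = 1
So g7 = 1.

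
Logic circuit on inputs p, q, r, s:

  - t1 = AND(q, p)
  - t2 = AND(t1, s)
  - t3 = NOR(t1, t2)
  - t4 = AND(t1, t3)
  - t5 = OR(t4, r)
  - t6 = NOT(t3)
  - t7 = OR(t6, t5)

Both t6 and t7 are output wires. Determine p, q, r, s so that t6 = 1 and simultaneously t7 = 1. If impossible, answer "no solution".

Check with p=1 q=1 r=0 s=0:
t1 = AND(q, p) = AND(1, 1) = 1
t2 = AND(t1, s) = AND(1, 0) = 0
t3 = NOR(t1, t2) = NOR(1, 0) = 0
t4 = AND(t1, t3) = AND(1, 0) = 0
t5 = OR(t4, r) = OR(0, 0) = 0
t6 = NOT(t3) = NOT 0 = 1
t7 = OR(t6, t5) = OR(1, 0) = 1
So t6 = 1 and t7 = 1.

p=1 q=1 r=0 s=0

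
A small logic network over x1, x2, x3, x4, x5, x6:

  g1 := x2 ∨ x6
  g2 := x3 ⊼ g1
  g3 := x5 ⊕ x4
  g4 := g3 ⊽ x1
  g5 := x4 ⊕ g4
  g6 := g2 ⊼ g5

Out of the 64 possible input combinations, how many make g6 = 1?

g6 = g2 ⊼ g5 must be 1, so at least one of g2, g5 is 0.
Enumerating the 64 input combinations, 44 give g6 = 1 and 20 give g6 = 0.

44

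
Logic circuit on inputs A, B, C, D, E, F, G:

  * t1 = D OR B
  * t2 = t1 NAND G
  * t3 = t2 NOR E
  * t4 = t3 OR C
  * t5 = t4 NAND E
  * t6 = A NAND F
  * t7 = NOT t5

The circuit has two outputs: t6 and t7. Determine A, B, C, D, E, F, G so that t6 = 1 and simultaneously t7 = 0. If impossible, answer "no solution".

Check with A=0 B=1 C=0 D=0 E=0 F=0 G=0:
t1 = D OR B = 0 OR 1 = 1
t2 = t1 NAND G = 1 NAND 0 = 1
t3 = t2 NOR E = 1 NOR 0 = 0
t4 = t3 OR C = 0 OR 0 = 0
t5 = t4 NAND E = 0 NAND 0 = 1
t6 = A NAND F = 0 NAND 0 = 1
t7 = NOT t5 = NOT 1 = 0
So t6 = 1 and t7 = 0.

A=0 B=1 C=0 D=0 E=0 F=0 G=0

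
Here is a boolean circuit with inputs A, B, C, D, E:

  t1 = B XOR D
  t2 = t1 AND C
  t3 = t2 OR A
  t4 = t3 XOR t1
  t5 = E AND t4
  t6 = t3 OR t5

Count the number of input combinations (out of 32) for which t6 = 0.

t6 = t3 OR t5 must be 0, so both t3 = 0 and t5 = 0.
Enumerating the 32 input combinations, 10 give t6 = 0 and 22 give t6 = 1.

10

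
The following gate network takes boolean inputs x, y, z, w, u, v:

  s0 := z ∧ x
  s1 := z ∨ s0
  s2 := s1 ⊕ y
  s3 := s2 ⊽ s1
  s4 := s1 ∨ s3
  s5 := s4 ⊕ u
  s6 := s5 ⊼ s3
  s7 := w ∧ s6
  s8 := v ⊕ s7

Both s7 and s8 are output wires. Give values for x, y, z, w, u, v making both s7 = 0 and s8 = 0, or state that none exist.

x=1, y=0, z=1, w=0, u=0, v=0

Check with x=1, y=0, z=1, w=0, u=0, v=0:
s0 = z ∧ x = 1 ∧ 1 = 1
s1 = z ∨ s0 = 1 ∨ 1 = 1
s2 = s1 ⊕ y = 1 ⊕ 0 = 1
s3 = s2 ⊽ s1 = 1 ⊽ 1 = 0
s4 = s1 ∨ s3 = 1 ∨ 0 = 1
s5 = s4 ⊕ u = 1 ⊕ 0 = 1
s6 = s5 ⊼ s3 = 1 ⊼ 0 = 1
s7 = w ∧ s6 = 0 ∧ 1 = 0
s8 = v ⊕ s7 = 0 ⊕ 0 = 0
So s7 = 0 and s8 = 0.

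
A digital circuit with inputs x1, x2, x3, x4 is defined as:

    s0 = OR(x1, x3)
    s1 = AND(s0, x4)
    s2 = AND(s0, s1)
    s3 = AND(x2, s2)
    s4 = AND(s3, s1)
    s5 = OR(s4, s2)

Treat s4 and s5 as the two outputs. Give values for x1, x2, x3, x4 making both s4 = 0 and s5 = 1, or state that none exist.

x1=0, x2=0, x3=1, x4=1

Check with x1=0, x2=0, x3=1, x4=1:
s0 = OR(x1, x3) = OR(0, 1) = 1
s1 = AND(s0, x4) = AND(1, 1) = 1
s2 = AND(s0, s1) = AND(1, 1) = 1
s3 = AND(x2, s2) = AND(0, 1) = 0
s4 = AND(s3, s1) = AND(0, 1) = 0
s5 = OR(s4, s2) = OR(0, 1) = 1
So s4 = 0 and s5 = 1.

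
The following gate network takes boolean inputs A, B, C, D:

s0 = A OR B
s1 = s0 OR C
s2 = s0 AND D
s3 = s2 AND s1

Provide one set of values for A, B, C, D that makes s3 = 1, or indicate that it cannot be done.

s3 = s2 AND s1 must be 1, so both s2 = 1 and s1 = 1.
Check with A=1, B=0, C=1, D=1:
s0 = A OR B = 1 OR 0 = 1
s1 = s0 OR C = 1 OR 1 = 1
s2 = s0 AND D = 1 AND 1 = 1
s3 = s2 AND s1 = 1 AND 1 = 1
So s3 = 1 as required.

A=1, B=0, C=1, D=1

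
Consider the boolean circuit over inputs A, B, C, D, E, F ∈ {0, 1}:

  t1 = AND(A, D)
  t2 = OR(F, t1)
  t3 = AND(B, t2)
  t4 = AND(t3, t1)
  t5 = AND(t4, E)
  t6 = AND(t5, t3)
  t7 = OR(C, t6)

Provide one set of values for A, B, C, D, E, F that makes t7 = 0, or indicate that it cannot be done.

A=1 B=0 C=0 D=0 E=1 F=1

t7 = OR(C, t6) must be 0, so both C = 0 and t6 = 0.
Check with A=1 B=0 C=0 D=0 E=1 F=1:
t1 = AND(A, D) = AND(1, 0) = 0
t2 = OR(F, t1) = OR(1, 0) = 1
t3 = AND(B, t2) = AND(0, 1) = 0
t4 = AND(t3, t1) = AND(0, 0) = 0
t5 = AND(t4, E) = AND(0, 1) = 0
t6 = AND(t5, t3) = AND(0, 0) = 0
t7 = OR(C, t6) = OR(0, 0) = 0
So t7 = 0 as required.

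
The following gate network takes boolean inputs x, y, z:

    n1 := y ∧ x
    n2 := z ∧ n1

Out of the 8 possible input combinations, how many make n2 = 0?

n2 = z ∧ n1 must be 0, so at least one of z, n1 is 0.
Enumerating the 8 input combinations, 7 give n2 = 0 and 1 give n2 = 1.

7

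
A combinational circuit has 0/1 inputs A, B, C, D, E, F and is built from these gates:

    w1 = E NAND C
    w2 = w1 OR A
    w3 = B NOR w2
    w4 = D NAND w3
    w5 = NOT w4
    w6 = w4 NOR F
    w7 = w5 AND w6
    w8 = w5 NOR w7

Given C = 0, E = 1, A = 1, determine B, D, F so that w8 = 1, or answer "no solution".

B=0, D=0, F=0

w8 = w5 NOR w7 must be 1, so both w5 = 0 and w7 = 0.
w5 = NOT w4 must be 0, so w4 = 1.
Check with C = 0, E = 1, A = 1 and B=0, D=0, F=0:
w1 = E NAND C = 1 NAND 0 = 1
w2 = w1 OR A = 1 OR 1 = 1
w3 = B NOR w2 = 0 NOR 1 = 0
w4 = D NAND w3 = 0 NAND 0 = 1
w5 = NOT w4 = NOT 1 = 0
w6 = w4 NOR F = 1 NOR 0 = 0
w7 = w5 AND w6 = 0 AND 0 = 0
w8 = w5 NOR w7 = 0 NOR 0 = 1
So w8 = 1.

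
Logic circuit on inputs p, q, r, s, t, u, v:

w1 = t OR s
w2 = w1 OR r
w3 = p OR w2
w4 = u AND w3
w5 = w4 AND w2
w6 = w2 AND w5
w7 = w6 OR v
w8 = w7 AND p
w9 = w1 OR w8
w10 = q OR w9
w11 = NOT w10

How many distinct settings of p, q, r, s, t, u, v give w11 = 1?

w11 = NOT w10 must be 1, so w10 = 0.
w10 = q OR w9 must be 0, so both q = 0 and w9 = 0.
Enumerating the 128 input combinations, 11 give w11 = 1 and 117 give w11 = 0.

11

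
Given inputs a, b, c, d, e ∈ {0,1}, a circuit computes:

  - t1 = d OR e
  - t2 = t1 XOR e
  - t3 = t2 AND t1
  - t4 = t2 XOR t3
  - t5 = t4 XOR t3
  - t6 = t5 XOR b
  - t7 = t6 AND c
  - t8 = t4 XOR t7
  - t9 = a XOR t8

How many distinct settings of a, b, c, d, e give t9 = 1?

16

t9 = a XOR t8 must be 1, so a and t8 differ.
Enumerating the 32 input combinations, 16 give t9 = 1 and 16 give t9 = 0.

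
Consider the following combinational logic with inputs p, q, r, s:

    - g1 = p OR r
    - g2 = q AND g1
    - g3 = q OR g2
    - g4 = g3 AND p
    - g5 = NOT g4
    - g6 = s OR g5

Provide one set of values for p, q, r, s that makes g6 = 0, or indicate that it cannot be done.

Check with p=1 q=1 r=1 s=0:
g1 = p OR r = 1 OR 1 = 1
g2 = q AND g1 = 1 AND 1 = 1
g3 = q OR g2 = 1 OR 1 = 1
g4 = g3 AND p = 1 AND 1 = 1
g5 = NOT g4 = NOT 1 = 0
g6 = s OR g5 = 0 OR 0 = 0
So g6 = 0 as required.

p=1 q=1 r=1 s=0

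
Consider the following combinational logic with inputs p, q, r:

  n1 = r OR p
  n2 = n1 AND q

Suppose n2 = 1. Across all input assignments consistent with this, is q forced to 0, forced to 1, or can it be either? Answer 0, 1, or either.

n2 = n1 AND q must be 1, so both n1 = 1 and q = 1.
Every assignment with n2 = 1 has q = 1; there are 3 such assignment(s).
  p=0, q=1, r=1
  p=1, q=1, r=0
  p=1, q=1, r=1

1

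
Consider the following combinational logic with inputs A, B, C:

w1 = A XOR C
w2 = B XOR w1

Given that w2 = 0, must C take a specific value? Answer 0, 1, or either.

Both values of C occur among assignments with w2 = 0:
  C=0: A=0, B=0, C=0
  C=1: A=0, B=1, C=1

either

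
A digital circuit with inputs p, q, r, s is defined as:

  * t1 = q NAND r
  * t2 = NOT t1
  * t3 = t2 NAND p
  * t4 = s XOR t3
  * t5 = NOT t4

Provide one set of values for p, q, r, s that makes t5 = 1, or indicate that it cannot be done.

p=0, q=1, r=1, s=1

t5 = NOT t4 must be 1, so t4 = 0.
t4 = s XOR t3 must be 0, so s and t3 are equal.
Check with p=0, q=1, r=1, s=1:
t1 = q NAND r = 1 NAND 1 = 0
t2 = NOT t1 = NOT 0 = 1
t3 = t2 NAND p = 1 NAND 0 = 1
t4 = s XOR t3 = 1 XOR 1 = 0
t5 = NOT t4 = NOT 0 = 1
So t5 = 1 as required.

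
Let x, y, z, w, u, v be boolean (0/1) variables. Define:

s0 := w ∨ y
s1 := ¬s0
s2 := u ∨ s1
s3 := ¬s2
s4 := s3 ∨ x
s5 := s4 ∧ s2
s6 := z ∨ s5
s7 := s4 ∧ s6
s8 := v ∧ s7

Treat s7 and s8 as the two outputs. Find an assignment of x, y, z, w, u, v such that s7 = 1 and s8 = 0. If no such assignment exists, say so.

Check with x=1, y=0, z=1, w=0, u=0, v=0:
s0 = w ∨ y = 0 ∨ 0 = 0
s1 = ¬s0 = ¬0 = 1
s2 = u ∨ s1 = 0 ∨ 1 = 1
s3 = ¬s2 = ¬1 = 0
s4 = s3 ∨ x = 0 ∨ 1 = 1
s5 = s4 ∧ s2 = 1 ∧ 1 = 1
s6 = z ∨ s5 = 1 ∨ 1 = 1
s7 = s4 ∧ s6 = 1 ∧ 1 = 1
s8 = v ∧ s7 = 0 ∧ 1 = 0
So s7 = 1 and s8 = 0.

x=1, y=0, z=1, w=0, u=0, v=0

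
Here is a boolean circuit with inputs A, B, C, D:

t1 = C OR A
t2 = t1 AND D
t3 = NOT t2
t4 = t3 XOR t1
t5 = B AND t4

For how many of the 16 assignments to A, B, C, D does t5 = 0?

11

t5 = B AND t4 must be 0, so at least one of B, t4 is 0.
Enumerating the 16 input combinations, 11 give t5 = 0 and 5 give t5 = 1.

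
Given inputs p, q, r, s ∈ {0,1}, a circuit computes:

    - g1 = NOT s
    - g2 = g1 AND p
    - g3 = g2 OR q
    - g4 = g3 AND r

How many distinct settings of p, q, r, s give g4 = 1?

5

g4 = g3 AND r must be 1, so both g3 = 1 and r = 1.
Satisfying assignments:
  p=0, q=1, r=1, s=0
  p=0, q=1, r=1, s=1
  p=1, q=0, r=1, s=0
  p=1, q=1, r=1, s=0
  p=1, q=1, r=1, s=1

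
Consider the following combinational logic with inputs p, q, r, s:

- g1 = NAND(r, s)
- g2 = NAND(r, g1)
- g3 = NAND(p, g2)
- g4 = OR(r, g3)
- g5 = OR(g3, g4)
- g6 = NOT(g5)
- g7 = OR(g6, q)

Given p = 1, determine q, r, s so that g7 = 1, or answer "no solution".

g7 = OR(g6, q) must be 1, so at least one of g6, q is 1.
Check with p = 1 and q=1, r=0, s=0:
g1 = NAND(r, s) = NAND(0, 0) = 1
g2 = NAND(r, g1) = NAND(0, 1) = 1
g3 = NAND(p, g2) = NAND(1, 1) = 0
g4 = OR(r, g3) = OR(0, 0) = 0
g5 = OR(g3, g4) = OR(0, 0) = 0
g6 = NOT(g5) = NOT 0 = 1
g7 = OR(g6, q) = OR(1, 1) = 1
So g7 = 1.

q=1 r=0 s=0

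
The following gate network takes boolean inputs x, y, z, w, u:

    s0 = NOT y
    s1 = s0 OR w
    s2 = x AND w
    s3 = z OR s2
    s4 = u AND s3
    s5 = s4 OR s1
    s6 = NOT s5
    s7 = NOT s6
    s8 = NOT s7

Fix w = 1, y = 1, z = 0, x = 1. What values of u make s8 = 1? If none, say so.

With w = 1, y = 1, z = 0, x = 1 fixed, none of the 2 settings of u give s8 = 1.
For example, with u=1:
s0 = NOT y = NOT 1 = 0
s1 = s0 OR w = 0 OR 1 = 1
s2 = x AND w = 1 AND 1 = 1
s3 = z OR s2 = 0 OR 1 = 1
s4 = u AND s3 = 1 AND 1 = 1
s5 = s4 OR s1 = 1 OR 1 = 1
s6 = NOT s5 = NOT 1 = 0
s7 = NOT s6 = NOT 0 = 1
s8 = NOT s7 = NOT 1 = 0
giving s8 = 0 ≠ 1.

no solution exists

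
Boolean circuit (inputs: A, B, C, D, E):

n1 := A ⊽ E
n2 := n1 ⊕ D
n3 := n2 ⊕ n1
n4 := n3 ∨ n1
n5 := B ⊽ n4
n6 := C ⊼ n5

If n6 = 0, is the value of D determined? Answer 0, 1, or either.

0

n6 = C ⊼ n5 must be 0, so both C = 1 and n5 = 1.
n5 = B ⊽ n4 must be 1, so both B = 0 and n4 = 0.
Every assignment with n6 = 0 has D = 0; there are 3 such assignment(s).
  A=0, B=0, C=1, D=0, E=1
  A=1, B=0, C=1, D=0, E=0
  A=1, B=0, C=1, D=0, E=1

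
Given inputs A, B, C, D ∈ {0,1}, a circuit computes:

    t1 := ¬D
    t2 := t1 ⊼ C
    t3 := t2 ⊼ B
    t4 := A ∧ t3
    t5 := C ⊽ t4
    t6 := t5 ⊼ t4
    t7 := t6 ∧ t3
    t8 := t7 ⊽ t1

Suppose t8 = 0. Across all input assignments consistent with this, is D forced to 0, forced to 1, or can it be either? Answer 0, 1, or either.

Both values of D occur among assignments with t8 = 0:
  D=0: A=0, B=0, C=0, D=0
  D=1: A=0, B=0, C=0, D=1

either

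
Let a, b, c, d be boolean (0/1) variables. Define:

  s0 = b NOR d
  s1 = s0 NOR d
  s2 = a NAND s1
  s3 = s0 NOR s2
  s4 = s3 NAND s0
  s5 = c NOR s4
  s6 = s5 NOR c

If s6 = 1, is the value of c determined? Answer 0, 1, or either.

0

s6 = s5 NOR c must be 1, so both s5 = 0 and c = 0.
s5 = c NOR s4 must be 0, so at least one of c, s4 is 1.
Every assignment with s6 = 1 has c = 0; there are 8 such assignment(s).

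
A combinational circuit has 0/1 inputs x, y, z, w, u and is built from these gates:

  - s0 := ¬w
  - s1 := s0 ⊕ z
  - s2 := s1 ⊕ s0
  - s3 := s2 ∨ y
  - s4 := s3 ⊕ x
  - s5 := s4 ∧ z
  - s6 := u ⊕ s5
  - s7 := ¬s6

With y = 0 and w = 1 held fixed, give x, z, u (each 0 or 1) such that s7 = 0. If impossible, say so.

x=1 z=1 u=1

s7 = ¬s6 must be 0, so s6 = 1.
Check with y = 0 and w = 1 and x=1, z=1, u=1:
s0 = ¬w = ¬1 = 0
s1 = s0 ⊕ z = 0 ⊕ 1 = 1
s2 = s1 ⊕ s0 = 1 ⊕ 0 = 1
s3 = s2 ∨ y = 1 ∨ 0 = 1
s4 = s3 ⊕ x = 1 ⊕ 1 = 0
s5 = s4 ∧ z = 0 ∧ 1 = 0
s6 = u ⊕ s5 = 1 ⊕ 0 = 1
s7 = ¬s6 = ¬1 = 0
So s7 = 0.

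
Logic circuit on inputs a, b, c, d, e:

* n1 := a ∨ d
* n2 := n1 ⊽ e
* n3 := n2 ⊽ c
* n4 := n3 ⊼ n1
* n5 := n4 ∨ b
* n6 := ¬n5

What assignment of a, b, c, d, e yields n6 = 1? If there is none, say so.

n6 = ¬n5 must be 1, so n5 = 0.
Check with a=0, b=0, c=0, d=1, e=0:
n1 = a ∨ d = 0 ∨ 1 = 1
n2 = n1 ⊽ e = 1 ⊽ 0 = 0
n3 = n2 ⊽ c = 0 ⊽ 0 = 1
n4 = n3 ⊼ n1 = 1 ⊼ 1 = 0
n5 = n4 ∨ b = 0 ∨ 0 = 0
n6 = ¬n5 = ¬0 = 1
So n6 = 1 as required.

a=0, b=0, c=0, d=1, e=0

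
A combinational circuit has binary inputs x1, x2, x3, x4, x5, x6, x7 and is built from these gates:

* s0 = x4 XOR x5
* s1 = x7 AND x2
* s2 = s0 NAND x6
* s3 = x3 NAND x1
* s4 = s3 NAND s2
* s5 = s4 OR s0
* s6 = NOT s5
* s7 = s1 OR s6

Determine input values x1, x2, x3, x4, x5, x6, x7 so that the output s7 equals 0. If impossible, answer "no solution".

x1=0, x2=1, x3=0, x4=0, x5=1, x6=0, x7=0

s7 = s1 OR s6 must be 0, so both s1 = 0 and s6 = 0.
s1 = x7 AND x2 must be 0, so at least one of x7, x2 is 0.
Check with x1=0, x2=1, x3=0, x4=0, x5=1, x6=0, x7=0:
s0 = x4 XOR x5 = 0 XOR 1 = 1
s1 = x7 AND x2 = 0 AND 1 = 0
s2 = s0 NAND x6 = 1 NAND 0 = 1
s3 = x3 NAND x1 = 0 NAND 0 = 1
s4 = s3 NAND s2 = 1 NAND 1 = 0
s5 = s4 OR s0 = 0 OR 1 = 1
s6 = NOT s5 = NOT 1 = 0
s7 = s1 OR s6 = 0 OR 0 = 0
So s7 = 0 as required.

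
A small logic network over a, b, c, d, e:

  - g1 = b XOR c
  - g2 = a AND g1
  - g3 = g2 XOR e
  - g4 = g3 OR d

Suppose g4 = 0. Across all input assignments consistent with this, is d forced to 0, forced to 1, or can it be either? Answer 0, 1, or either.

g4 = g3 OR d must be 0, so both g3 = 0 and d = 0.
g3 = g2 XOR e must be 0, so g2 and e are equal.
Every assignment with g4 = 0 has d = 0; there are 8 such assignment(s).

0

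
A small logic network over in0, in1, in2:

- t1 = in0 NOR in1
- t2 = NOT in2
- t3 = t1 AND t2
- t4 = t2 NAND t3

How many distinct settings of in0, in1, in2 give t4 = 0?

1

t4 = t2 NAND t3 must be 0, so both t2 = 1 and t3 = 1.
t2 = NOT in2 must be 1, so in2 = 0.
t3 = t1 AND t2 must be 1, so both t1 = 1 and t2 = 1.
Satisfying assignments:
  in0=0, in1=0, in2=0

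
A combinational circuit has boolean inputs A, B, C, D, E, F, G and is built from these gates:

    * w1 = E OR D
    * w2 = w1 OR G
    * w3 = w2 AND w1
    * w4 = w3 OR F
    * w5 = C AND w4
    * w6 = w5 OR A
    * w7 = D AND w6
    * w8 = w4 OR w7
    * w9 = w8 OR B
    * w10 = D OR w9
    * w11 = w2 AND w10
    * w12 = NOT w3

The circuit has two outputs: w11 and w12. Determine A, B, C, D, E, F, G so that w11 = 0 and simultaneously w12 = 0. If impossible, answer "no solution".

no solution exists

Across all 128 input combinations, none give both w11 = 0 and w12 = 0.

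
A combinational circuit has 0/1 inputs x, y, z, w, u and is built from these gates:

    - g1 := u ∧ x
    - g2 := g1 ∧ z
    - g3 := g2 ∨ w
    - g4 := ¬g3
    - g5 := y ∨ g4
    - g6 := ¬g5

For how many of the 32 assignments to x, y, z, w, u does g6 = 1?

g6 = ¬g5 must be 1, so g5 = 0.
g5 = y ∨ g4 must be 0, so both y = 0 and g4 = 0.
Enumerating the 32 input combinations, 9 give g6 = 1 and 23 give g6 = 0.

9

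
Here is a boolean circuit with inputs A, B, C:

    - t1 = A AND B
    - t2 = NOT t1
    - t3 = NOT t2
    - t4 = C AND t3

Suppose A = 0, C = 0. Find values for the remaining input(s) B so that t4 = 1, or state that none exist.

no solution exists

With A = 0, C = 0 fixed, none of the 2 settings of B give t4 = 1.
For example, with B=0:
t1 = A AND B = 0 AND 0 = 0
t2 = NOT t1 = NOT 0 = 1
t3 = NOT t2 = NOT 1 = 0
t4 = C AND t3 = 0 AND 0 = 0
giving t4 = 0 ≠ 1.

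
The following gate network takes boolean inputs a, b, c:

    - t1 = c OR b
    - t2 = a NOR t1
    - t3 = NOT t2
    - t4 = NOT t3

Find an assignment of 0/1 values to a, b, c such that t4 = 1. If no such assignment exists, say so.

t4 = NOT t3 must be 1, so t3 = 0.
Check with a=0, b=0, c=0:
t1 = c OR b = 0 OR 0 = 0
t2 = a NOR t1 = 0 NOR 0 = 1
t3 = NOT t2 = NOT 1 = 0
t4 = NOT t3 = NOT 0 = 1
So t4 = 1 as required.

a=0, b=0, c=0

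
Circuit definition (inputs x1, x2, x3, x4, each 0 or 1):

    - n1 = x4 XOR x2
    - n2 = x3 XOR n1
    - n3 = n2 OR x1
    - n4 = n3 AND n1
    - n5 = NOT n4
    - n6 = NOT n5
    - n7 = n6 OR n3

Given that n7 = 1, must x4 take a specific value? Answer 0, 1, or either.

Both values of x4 occur among assignments with n7 = 1:
  x4=0: x1=0, x2=0, x3=1, x4=0
  x4=1: x1=0, x2=0, x3=0, x4=1

either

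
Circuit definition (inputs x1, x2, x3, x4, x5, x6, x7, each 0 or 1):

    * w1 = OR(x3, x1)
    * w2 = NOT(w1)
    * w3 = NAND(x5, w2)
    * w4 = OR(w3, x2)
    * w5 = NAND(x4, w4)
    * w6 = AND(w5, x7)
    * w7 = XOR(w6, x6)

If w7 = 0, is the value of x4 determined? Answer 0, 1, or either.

Both values of x4 occur among assignments with w7 = 0:
  x4=0: x1=0, x2=0, x3=0, x4=0, x5=0, x6=0, x7=0
  x4=1: x1=0, x2=0, x3=0, x4=1, x5=0, x6=0, x7=0

either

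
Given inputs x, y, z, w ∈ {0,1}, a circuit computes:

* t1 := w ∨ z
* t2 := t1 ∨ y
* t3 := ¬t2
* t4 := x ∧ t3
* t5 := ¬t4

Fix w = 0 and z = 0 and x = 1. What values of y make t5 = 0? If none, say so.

Check with w = 0 and z = 0 and x = 1 and y=0:
t1 = w ∨ z = 0 ∨ 0 = 0
t2 = t1 ∨ y = 0 ∨ 0 = 0
t3 = ¬t2 = ¬0 = 1
t4 = x ∧ t3 = 1 ∧ 1 = 1
t5 = ¬t4 = ¬1 = 0
So t5 = 0.

y=0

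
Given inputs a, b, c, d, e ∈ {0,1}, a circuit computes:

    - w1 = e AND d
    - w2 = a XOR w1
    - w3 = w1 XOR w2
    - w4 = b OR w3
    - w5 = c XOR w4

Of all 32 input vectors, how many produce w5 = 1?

16

w5 = c XOR w4 must be 1, so c and w4 differ.
Enumerating the 32 input combinations, 16 give w5 = 1 and 16 give w5 = 0.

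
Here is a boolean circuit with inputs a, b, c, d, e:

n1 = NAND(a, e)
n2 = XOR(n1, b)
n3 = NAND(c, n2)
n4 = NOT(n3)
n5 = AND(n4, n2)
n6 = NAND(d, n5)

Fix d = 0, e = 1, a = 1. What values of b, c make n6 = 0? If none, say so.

no solution exists

With d = 0, e = 1, a = 1 fixed, none of the 4 settings of b, c give n6 = 0.
For example, with b=1, c=0:
n1 = NAND(a, e) = NAND(1, 1) = 0
n2 = XOR(n1, b) = XOR(0, 1) = 1
n3 = NAND(c, n2) = NAND(0, 1) = 1
n4 = NOT(n3) = NOT 1 = 0
n5 = AND(n4, n2) = AND(0, 1) = 0
n6 = NAND(d, n5) = NAND(0, 0) = 1
giving n6 = 1 ≠ 0.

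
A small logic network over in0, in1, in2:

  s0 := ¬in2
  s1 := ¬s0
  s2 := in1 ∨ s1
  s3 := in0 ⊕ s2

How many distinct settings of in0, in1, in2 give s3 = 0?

4

s3 = in0 ⊕ s2 must be 0, so in0 and s2 are equal.
Enumerating the 8 input combinations, 4 give s3 = 0 and 4 give s3 = 1.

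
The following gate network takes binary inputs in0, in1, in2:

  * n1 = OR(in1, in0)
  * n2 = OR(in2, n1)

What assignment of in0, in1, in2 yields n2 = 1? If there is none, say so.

in0=0, in1=1, in2=0

n2 = OR(in2, n1) must be 1, so at least one of in2, n1 is 1.
Check with in0=0, in1=1, in2=0:
n1 = OR(in1, in0) = OR(1, 0) = 1
n2 = OR(in2, n1) = OR(0, 1) = 1
So n2 = 1 as required.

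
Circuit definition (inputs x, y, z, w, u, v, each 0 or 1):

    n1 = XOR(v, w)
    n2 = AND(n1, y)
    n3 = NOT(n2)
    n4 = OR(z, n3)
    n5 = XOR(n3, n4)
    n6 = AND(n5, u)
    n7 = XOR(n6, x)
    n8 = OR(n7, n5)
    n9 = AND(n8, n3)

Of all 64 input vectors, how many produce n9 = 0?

40

n9 = AND(n8, n3) must be 0, so at least one of n8, n3 is 0.
Enumerating the 64 input combinations, 40 give n9 = 0 and 24 give n9 = 1.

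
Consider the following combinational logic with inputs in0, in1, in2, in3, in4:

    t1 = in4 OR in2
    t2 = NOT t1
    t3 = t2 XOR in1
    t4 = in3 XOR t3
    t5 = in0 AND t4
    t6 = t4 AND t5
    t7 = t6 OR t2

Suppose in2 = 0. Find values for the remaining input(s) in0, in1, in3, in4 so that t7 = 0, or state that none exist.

in0=1, in1=1, in3=1, in4=1

Check with in2 = 0 and in0=1, in1=1, in3=1, in4=1:
t1 = in4 OR in2 = 1 OR 0 = 1
t2 = NOT t1 = NOT 1 = 0
t3 = t2 XOR in1 = 0 XOR 1 = 1
t4 = in3 XOR t3 = 1 XOR 1 = 0
t5 = in0 AND t4 = 1 AND 0 = 0
t6 = t4 AND t5 = 0 AND 0 = 0
t7 = t6 OR t2 = 0 OR 0 = 0
So t7 = 0.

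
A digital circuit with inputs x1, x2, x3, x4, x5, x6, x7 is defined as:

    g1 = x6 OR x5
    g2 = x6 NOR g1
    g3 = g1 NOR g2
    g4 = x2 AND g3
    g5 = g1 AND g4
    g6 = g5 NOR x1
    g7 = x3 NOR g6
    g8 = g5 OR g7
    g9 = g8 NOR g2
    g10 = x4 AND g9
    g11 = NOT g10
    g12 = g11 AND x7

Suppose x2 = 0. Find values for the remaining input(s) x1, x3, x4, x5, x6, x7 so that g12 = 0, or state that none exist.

x1=0, x3=0, x4=0, x5=1, x6=0, x7=0

g12 = g11 AND x7 must be 0, so at least one of g11, x7 is 0.
Check with x2 = 0 and x1=0, x3=0, x4=0, x5=1, x6=0, x7=0:
g1 = x6 OR x5 = 0 OR 1 = 1
g2 = x6 NOR g1 = 0 NOR 1 = 0
g3 = g1 NOR g2 = 1 NOR 0 = 0
g4 = x2 AND g3 = 0 AND 0 = 0
g5 = g1 AND g4 = 1 AND 0 = 0
g6 = g5 NOR x1 = 0 NOR 0 = 1
g7 = x3 NOR g6 = 0 NOR 1 = 0
g8 = g5 OR g7 = 0 OR 0 = 0
g9 = g8 NOR g2 = 0 NOR 0 = 1
g10 = x4 AND g9 = 0 AND 1 = 0
g11 = NOT g10 = NOT 0 = 1
g12 = g11 AND x7 = 1 AND 0 = 0
So g12 = 0.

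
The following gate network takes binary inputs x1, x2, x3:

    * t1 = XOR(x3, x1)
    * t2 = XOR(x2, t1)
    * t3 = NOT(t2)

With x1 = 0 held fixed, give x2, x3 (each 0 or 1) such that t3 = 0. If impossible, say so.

Check with x1 = 0 and x2=0, x3=1:
t1 = XOR(x3, x1) = XOR(1, 0) = 1
t2 = XOR(x2, t1) = XOR(0, 1) = 1
t3 = NOT(t2) = NOT 1 = 0
So t3 = 0.

x2=0, x3=1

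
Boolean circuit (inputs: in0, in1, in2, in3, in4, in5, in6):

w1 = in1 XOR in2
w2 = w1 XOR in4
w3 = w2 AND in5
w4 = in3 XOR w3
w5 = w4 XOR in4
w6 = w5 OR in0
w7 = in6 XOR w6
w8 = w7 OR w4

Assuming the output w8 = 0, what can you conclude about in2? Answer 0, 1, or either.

either

Both values of in2 occur among assignments with w8 = 0:
  in2=0: in0=0, in1=0, in2=0, in3=0, in4=0, in5=0, in6=0
  in2=1: in0=0, in1=0, in2=1, in3=0, in4=0, in5=0, in6=0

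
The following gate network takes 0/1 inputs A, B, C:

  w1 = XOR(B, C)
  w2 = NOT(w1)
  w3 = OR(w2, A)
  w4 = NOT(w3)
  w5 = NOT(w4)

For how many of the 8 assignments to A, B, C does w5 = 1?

6

w5 = NOT(w4) must be 1, so w4 = 0.
Satisfying assignments:
  A=0, B=0, C=0
  A=0, B=1, C=1
  A=1, B=0, C=0
  A=1, B=0, C=1
  A=1, B=1, C=0
  A=1, B=1, C=1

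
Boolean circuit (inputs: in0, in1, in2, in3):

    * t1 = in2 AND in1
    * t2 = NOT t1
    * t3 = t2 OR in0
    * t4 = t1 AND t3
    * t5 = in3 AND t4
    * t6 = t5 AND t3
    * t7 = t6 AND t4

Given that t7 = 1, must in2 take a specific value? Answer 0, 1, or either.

t7 = t6 AND t4 must be 1, so both t6 = 1 and t4 = 1.
Every assignment with t7 = 1 has in2 = 1; there are 1 such assignment(s).
  in0=1, in1=1, in2=1, in3=1

1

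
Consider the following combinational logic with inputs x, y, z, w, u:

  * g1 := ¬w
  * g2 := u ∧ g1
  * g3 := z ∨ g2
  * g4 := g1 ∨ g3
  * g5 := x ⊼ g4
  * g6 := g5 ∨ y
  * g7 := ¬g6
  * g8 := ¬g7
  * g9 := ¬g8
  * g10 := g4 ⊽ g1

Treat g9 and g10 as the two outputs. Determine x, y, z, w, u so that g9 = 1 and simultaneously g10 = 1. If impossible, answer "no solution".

Across all 32 input combinations, none give both g9 = 1 and g10 = 1.

no solution exists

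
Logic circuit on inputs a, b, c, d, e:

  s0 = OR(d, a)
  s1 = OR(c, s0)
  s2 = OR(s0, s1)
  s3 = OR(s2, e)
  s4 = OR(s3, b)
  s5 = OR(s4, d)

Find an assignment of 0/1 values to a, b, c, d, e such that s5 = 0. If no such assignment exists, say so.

s5 = OR(s4, d) must be 0, so both s4 = 0 and d = 0.
s4 = OR(s3, b) must be 0, so both s3 = 0 and b = 0.
Check with a=0, b=0, c=0, d=0, e=0:
s0 = OR(d, a) = OR(0, 0) = 0
s1 = OR(c, s0) = OR(0, 0) = 0
s2 = OR(s0, s1) = OR(0, 0) = 0
s3 = OR(s2, e) = OR(0, 0) = 0
s4 = OR(s3, b) = OR(0, 0) = 0
s5 = OR(s4, d) = OR(0, 0) = 0
So s5 = 0 as required.

a=0, b=0, c=0, d=0, e=0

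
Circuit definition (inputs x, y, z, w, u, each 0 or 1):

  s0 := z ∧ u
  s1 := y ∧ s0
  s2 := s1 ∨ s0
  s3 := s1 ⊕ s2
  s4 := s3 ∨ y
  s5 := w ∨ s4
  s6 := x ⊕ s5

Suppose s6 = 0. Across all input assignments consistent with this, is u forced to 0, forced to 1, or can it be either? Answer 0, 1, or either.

either

Both values of u occur among assignments with s6 = 0:
  u=0: x=0, y=0, z=0, w=0, u=0
  u=1: x=0, y=0, z=0, w=0, u=1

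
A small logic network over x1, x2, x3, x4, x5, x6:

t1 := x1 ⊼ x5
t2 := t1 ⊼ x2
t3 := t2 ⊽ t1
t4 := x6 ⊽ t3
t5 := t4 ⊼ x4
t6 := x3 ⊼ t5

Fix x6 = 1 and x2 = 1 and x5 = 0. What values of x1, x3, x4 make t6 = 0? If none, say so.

x1=0, x3=1, x4=0

Check with x6 = 1 and x2 = 1 and x5 = 0 and x1=0, x3=1, x4=0:
t1 = x1 ⊼ x5 = 0 ⊼ 0 = 1
t2 = t1 ⊼ x2 = 1 ⊼ 1 = 0
t3 = t2 ⊽ t1 = 0 ⊽ 1 = 0
t4 = x6 ⊽ t3 = 1 ⊽ 0 = 0
t5 = t4 ⊼ x4 = 0 ⊼ 0 = 1
t6 = x3 ⊼ t5 = 1 ⊼ 1 = 0
So t6 = 0.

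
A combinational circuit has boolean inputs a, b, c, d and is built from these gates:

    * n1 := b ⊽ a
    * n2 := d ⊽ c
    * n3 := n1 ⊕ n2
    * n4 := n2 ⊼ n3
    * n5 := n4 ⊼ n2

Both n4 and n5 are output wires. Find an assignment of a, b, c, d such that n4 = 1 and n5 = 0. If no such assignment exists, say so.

Check with a=0, b=0, c=0, d=0:
n1 = b ⊽ a = 0 ⊽ 0 = 1
n2 = d ⊽ c = 0 ⊽ 0 = 1
n3 = n1 ⊕ n2 = 1 ⊕ 1 = 0
n4 = n2 ⊼ n3 = 1 ⊼ 0 = 1
n5 = n4 ⊼ n2 = 1 ⊼ 1 = 0
So n4 = 1 and n5 = 0.

a=0, b=0, c=0, d=0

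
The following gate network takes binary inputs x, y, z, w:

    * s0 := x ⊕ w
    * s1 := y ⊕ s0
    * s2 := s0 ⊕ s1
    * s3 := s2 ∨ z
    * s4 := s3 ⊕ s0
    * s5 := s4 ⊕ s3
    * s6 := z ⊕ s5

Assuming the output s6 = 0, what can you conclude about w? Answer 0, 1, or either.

either

Both values of w occur among assignments with s6 = 0:
  w=0: x=0, y=0, z=0, w=0
  w=1: x=0, y=0, z=1, w=1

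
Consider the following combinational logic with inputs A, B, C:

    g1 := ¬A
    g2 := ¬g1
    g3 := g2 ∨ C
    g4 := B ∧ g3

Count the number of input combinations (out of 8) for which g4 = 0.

5

g4 = B ∧ g3 must be 0, so at least one of B, g3 is 0.
Satisfying assignments:
  A=0, B=0, C=0
  A=0, B=0, C=1
  A=0, B=1, C=0
  A=1, B=0, C=0
  A=1, B=0, C=1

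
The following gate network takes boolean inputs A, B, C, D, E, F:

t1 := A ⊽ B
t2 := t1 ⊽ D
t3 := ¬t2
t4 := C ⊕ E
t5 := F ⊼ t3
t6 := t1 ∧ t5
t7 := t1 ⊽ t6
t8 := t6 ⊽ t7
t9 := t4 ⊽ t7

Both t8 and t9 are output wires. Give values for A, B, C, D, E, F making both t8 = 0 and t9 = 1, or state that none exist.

A=0, B=0, C=0, D=0, E=0, F=0

Check with A=0, B=0, C=0, D=0, E=0, F=0:
t1 = A ⊽ B = 0 ⊽ 0 = 1
t2 = t1 ⊽ D = 1 ⊽ 0 = 0
t3 = ¬t2 = ¬0 = 1
t4 = C ⊕ E = 0 ⊕ 0 = 0
t5 = F ⊼ t3 = 0 ⊼ 1 = 1
t6 = t1 ∧ t5 = 1 ∧ 1 = 1
t7 = t1 ⊽ t6 = 1 ⊽ 1 = 0
t8 = t6 ⊽ t7 = 1 ⊽ 0 = 0
t9 = t4 ⊽ t7 = 0 ⊽ 0 = 1
So t8 = 0 and t9 = 1.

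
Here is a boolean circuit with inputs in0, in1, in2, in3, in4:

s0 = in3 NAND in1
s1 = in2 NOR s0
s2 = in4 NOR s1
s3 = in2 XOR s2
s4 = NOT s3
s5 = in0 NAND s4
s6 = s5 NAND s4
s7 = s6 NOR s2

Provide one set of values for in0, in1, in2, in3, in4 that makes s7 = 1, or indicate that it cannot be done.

s7 = s6 NOR s2 must be 1, so both s6 = 0 and s2 = 0.
s6 = s5 NAND s4 must be 0, so both s5 = 1 and s4 = 1.
s2 = in4 NOR s1 must be 0, so at least one of in4, s1 is 1.
Check with in0=0, in1=1, in2=0, in3=1, in4=0:
s0 = in3 NAND in1 = 1 NAND 1 = 0
s1 = in2 NOR s0 = 0 NOR 0 = 1
s2 = in4 NOR s1 = 0 NOR 1 = 0
s3 = in2 XOR s2 = 0 XOR 0 = 0
s4 = NOT s3 = NOT 0 = 1
s5 = in0 NAND s4 = 0 NAND 1 = 1
s6 = s5 NAND s4 = 1 NAND 1 = 0
s7 = s6 NOR s2 = 0 NOR 0 = 1
So s7 = 1 as required.

in0=0, in1=1, in2=0, in3=1, in4=0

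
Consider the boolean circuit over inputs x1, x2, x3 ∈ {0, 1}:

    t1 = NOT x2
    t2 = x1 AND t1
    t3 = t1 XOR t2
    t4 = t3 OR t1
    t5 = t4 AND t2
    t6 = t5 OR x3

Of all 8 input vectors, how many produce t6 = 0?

t6 = t5 OR x3 must be 0, so both t5 = 0 and x3 = 0.
Enumerating the 8 input combinations, 3 give t6 = 0 and 5 give t6 = 1.

3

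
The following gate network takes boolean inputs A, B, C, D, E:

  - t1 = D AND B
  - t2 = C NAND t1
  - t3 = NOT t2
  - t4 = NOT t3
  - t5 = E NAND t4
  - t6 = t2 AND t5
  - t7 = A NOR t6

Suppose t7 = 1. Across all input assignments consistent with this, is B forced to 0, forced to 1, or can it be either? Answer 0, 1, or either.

Both values of B occur among assignments with t7 = 1:
  B=0: A=0, B=0, C=0, D=0, E=1
  B=1: A=0, B=1, C=0, D=0, E=1

either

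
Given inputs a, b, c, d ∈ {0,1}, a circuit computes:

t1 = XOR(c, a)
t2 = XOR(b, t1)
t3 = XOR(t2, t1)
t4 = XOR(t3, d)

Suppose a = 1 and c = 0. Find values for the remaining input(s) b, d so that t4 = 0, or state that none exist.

b=1, d=1

Check with a = 1 and c = 0 and b=1, d=1:
t1 = XOR(c, a) = XOR(0, 1) = 1
t2 = XOR(b, t1) = XOR(1, 1) = 0
t3 = XOR(t2, t1) = XOR(0, 1) = 1
t4 = XOR(t3, d) = XOR(1, 1) = 0
So t4 = 0.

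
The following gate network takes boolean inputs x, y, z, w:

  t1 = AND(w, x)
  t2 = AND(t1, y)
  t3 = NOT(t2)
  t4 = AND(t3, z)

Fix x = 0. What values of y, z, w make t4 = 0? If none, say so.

t4 = AND(t3, z) must be 0, so at least one of t3, z is 0.
Check with x = 0 and y=0, z=0, w=1:
t1 = AND(w, x) = AND(1, 0) = 0
t2 = AND(t1, y) = AND(0, 0) = 0
t3 = NOT(t2) = NOT 0 = 1
t4 = AND(t3, z) = AND(1, 0) = 0
So t4 = 0.

y=0, z=0, w=1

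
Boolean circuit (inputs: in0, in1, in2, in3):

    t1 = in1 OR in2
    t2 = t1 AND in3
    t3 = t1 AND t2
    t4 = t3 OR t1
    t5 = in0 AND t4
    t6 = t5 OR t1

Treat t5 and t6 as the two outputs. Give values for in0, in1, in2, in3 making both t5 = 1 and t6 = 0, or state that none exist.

Across all 16 input combinations, none give both t5 = 1 and t6 = 0.

no solution exists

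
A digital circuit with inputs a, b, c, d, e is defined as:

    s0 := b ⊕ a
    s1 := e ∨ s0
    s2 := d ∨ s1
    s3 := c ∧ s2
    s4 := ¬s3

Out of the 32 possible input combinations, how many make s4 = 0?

14

s4 = ¬s3 must be 0, so s3 = 1.
Enumerating the 32 input combinations, 14 give s4 = 0 and 18 give s4 = 1.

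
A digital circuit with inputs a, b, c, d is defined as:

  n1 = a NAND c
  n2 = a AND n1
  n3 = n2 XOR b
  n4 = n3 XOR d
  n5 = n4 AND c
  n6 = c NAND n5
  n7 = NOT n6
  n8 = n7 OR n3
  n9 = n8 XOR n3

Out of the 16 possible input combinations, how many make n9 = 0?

n9 = n8 XOR n3 must be 0, so n8 and n3 are equal.
Enumerating the 16 input combinations, 14 give n9 = 0 and 2 give n9 = 1.

14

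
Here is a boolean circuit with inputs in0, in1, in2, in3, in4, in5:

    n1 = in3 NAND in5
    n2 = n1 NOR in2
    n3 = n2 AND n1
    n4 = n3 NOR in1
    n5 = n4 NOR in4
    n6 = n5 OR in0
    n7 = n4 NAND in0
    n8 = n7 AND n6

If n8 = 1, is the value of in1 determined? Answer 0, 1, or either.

1

n8 = n7 AND n6 must be 1, so both n7 = 1 and n6 = 1.
n7 = n4 NAND in0 must be 1, so at least one of n4, in0 is 0.
n6 = n5 OR in0 must be 1, so at least one of n5, in0 is 1.
Every assignment with n8 = 1 has in1 = 1; there are 24 such assignment(s).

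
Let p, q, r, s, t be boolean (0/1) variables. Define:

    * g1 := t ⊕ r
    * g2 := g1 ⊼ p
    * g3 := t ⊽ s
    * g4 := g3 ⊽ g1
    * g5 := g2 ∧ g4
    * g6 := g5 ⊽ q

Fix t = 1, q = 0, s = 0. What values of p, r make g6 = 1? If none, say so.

g6 = g5 ⊽ q must be 1, so both g5 = 0 and q = 0.
Check with t = 1, q = 0, s = 0 and p=1, r=0:
g1 = t ⊕ r = 1 ⊕ 0 = 1
g2 = g1 ⊼ p = 1 ⊼ 1 = 0
g3 = t ⊽ s = 1 ⊽ 0 = 0
g4 = g3 ⊽ g1 = 0 ⊽ 1 = 0
g5 = g2 ∧ g4 = 0 ∧ 0 = 0
g6 = g5 ⊽ q = 0 ⊽ 0 = 1
So g6 = 1.

p=1, r=0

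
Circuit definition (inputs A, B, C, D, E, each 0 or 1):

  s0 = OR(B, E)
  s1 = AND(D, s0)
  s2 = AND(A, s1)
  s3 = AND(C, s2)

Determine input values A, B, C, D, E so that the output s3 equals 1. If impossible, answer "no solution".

s3 = AND(C, s2) must be 1, so both C = 1 and s2 = 1.
s2 = AND(A, s1) must be 1, so both A = 1 and s1 = 1.
s1 = AND(D, s0) must be 1, so both D = 1 and s0 = 1.
Check with A=1, B=1, C=1, D=1, E=0:
s0 = OR(B, E) = OR(1, 0) = 1
s1 = AND(D, s0) = AND(1, 1) = 1
s2 = AND(A, s1) = AND(1, 1) = 1
s3 = AND(C, s2) = AND(1, 1) = 1
So s3 = 1 as required.

A=1, B=1, C=1, D=1, E=0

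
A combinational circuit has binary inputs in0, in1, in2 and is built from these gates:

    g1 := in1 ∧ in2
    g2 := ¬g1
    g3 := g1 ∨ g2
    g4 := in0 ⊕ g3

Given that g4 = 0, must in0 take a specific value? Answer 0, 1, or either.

1

g4 = in0 ⊕ g3 must be 0, so in0 and g3 are equal.
Every assignment with g4 = 0 has in0 = 1; there are 4 such assignment(s).
  in0=1, in1=0, in2=0
  in0=1, in1=0, in2=1
  in0=1, in1=1, in2=0
  in0=1, in1=1, in2=1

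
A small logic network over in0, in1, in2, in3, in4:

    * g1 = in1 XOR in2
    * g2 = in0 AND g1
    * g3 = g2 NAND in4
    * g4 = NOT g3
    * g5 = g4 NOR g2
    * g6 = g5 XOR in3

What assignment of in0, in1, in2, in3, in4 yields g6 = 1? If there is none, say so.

in0=1, in1=0, in2=0, in3=0, in4=1

g6 = g5 XOR in3 must be 1, so g5 and in3 differ.
Check with in0=1, in1=0, in2=0, in3=0, in4=1:
g1 = in1 XOR in2 = 0 XOR 0 = 0
g2 = in0 AND g1 = 1 AND 0 = 0
g3 = g2 NAND in4 = 0 NAND 1 = 1
g4 = NOT g3 = NOT 1 = 0
g5 = g4 NOR g2 = 0 NOR 0 = 1
g6 = g5 XOR in3 = 1 XOR 0 = 1
So g6 = 1 as required.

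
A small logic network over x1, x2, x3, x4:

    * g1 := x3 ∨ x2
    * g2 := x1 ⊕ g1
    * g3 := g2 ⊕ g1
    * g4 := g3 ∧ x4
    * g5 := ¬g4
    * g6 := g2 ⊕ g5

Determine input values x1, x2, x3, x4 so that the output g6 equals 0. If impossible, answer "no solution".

g6 = g2 ⊕ g5 must be 0, so g2 and g5 are equal.
Check with x1=0, x2=0, x3=1, x4=1:
g1 = x3 ∨ x2 = 1 ∨ 0 = 1
g2 = x1 ⊕ g1 = 0 ⊕ 1 = 1
g3 = g2 ⊕ g1 = 1 ⊕ 1 = 0
g4 = g3 ∧ x4 = 0 ∧ 1 = 0
g5 = ¬g4 = ¬0 = 1
g6 = g2 ⊕ g5 = 1 ⊕ 1 = 0
So g6 = 0 as required.

x1=0, x2=0, x3=1, x4=1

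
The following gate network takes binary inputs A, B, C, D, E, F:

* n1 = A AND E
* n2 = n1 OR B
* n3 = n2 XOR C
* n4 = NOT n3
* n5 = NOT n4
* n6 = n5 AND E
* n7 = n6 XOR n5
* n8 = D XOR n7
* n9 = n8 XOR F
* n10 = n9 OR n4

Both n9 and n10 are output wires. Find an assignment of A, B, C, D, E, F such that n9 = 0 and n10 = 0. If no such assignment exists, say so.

A=1 B=0 C=1 D=1 E=0 F=0

Check with A=1 B=0 C=1 D=1 E=0 F=0:
n1 = A AND E = 1 AND 0 = 0
n2 = n1 OR B = 0 OR 0 = 0
n3 = n2 XOR C = 0 XOR 1 = 1
n4 = NOT n3 = NOT 1 = 0
n5 = NOT n4 = NOT 0 = 1
n6 = n5 AND E = 1 AND 0 = 0
n7 = n6 XOR n5 = 0 XOR 1 = 1
n8 = D XOR n7 = 1 XOR 1 = 0
n9 = n8 XOR F = 0 XOR 0 = 0
n10 = n9 OR n4 = 0 OR 0 = 0
So n9 = 0 and n10 = 0.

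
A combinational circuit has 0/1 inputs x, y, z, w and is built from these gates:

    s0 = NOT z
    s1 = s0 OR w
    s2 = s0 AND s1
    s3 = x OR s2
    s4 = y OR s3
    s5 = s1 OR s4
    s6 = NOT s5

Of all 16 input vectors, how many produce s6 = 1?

1

s6 = NOT s5 must be 1, so s5 = 0.
Satisfying assignments:
  x=0, y=0, z=1, w=0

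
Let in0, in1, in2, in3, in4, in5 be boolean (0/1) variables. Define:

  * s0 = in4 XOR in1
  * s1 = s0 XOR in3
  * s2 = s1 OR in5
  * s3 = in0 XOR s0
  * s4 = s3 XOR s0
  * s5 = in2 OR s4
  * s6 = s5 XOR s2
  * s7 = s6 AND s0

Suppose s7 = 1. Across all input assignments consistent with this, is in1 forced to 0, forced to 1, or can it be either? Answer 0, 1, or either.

either

Both values of in1 occur among assignments with s7 = 1:
  in1=0: in0=0, in1=0, in2=0, in3=0, in4=1, in5=0
  in1=1: in0=0, in1=1, in2=0, in3=0, in4=0, in5=0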